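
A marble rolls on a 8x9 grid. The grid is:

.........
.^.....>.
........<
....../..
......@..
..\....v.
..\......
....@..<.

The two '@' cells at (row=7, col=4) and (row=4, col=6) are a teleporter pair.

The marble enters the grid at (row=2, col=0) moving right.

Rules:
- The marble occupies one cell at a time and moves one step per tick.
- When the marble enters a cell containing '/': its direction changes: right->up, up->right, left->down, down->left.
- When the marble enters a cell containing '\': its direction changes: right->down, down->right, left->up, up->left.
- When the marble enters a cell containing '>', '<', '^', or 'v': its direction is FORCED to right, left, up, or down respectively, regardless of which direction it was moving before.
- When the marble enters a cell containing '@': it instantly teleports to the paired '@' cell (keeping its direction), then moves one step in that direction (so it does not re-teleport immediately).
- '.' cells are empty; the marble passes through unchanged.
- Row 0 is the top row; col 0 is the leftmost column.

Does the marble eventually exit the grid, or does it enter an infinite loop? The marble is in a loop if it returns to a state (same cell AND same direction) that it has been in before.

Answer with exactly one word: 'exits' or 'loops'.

Step 1: enter (2,0), '.' pass, move right to (2,1)
Step 2: enter (2,1), '.' pass, move right to (2,2)
Step 3: enter (2,2), '.' pass, move right to (2,3)
Step 4: enter (2,3), '.' pass, move right to (2,4)
Step 5: enter (2,4), '.' pass, move right to (2,5)
Step 6: enter (2,5), '.' pass, move right to (2,6)
Step 7: enter (2,6), '.' pass, move right to (2,7)
Step 8: enter (2,7), '.' pass, move right to (2,8)
Step 9: enter (2,8), '<' forces right->left, move left to (2,7)
Step 10: enter (2,7), '.' pass, move left to (2,6)
Step 11: enter (2,6), '.' pass, move left to (2,5)
Step 12: enter (2,5), '.' pass, move left to (2,4)
Step 13: enter (2,4), '.' pass, move left to (2,3)
Step 14: enter (2,3), '.' pass, move left to (2,2)
Step 15: enter (2,2), '.' pass, move left to (2,1)
Step 16: enter (2,1), '.' pass, move left to (2,0)
Step 17: enter (2,0), '.' pass, move left to (2,-1)
Step 18: at (2,-1) — EXIT via left edge, pos 2

Answer: exits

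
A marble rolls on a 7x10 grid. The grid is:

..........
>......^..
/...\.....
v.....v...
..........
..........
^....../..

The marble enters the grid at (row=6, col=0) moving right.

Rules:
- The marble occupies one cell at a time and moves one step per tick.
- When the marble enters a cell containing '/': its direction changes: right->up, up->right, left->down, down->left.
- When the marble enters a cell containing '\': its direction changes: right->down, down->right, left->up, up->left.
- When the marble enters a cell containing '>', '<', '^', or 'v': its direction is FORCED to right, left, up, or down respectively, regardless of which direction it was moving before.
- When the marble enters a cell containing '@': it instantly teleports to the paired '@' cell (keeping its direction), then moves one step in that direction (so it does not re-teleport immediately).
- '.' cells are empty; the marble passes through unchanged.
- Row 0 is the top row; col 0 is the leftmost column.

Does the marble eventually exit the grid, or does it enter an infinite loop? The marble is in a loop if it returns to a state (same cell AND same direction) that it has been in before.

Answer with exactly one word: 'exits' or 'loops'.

Step 1: enter (6,0), '^' forces right->up, move up to (5,0)
Step 2: enter (5,0), '.' pass, move up to (4,0)
Step 3: enter (4,0), '.' pass, move up to (3,0)
Step 4: enter (3,0), 'v' forces up->down, move down to (4,0)
Step 5: enter (4,0), '.' pass, move down to (5,0)
Step 6: enter (5,0), '.' pass, move down to (6,0)
Step 7: enter (6,0), '^' forces down->up, move up to (5,0)
Step 8: at (5,0) dir=up — LOOP DETECTED (seen before)

Answer: loops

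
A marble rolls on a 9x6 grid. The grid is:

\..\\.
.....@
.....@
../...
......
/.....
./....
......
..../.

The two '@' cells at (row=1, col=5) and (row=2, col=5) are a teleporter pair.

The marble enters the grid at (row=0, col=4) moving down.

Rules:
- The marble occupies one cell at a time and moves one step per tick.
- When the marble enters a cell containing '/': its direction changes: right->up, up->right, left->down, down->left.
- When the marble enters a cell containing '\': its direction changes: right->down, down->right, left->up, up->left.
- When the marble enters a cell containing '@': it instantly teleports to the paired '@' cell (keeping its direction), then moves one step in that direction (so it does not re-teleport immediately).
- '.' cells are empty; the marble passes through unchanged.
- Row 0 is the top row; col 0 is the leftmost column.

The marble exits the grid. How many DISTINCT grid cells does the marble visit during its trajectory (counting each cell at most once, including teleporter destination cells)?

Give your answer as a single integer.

Answer: 2

Derivation:
Step 1: enter (0,4), '\' deflects down->right, move right to (0,5)
Step 2: enter (0,5), '.' pass, move right to (0,6)
Step 3: at (0,6) — EXIT via right edge, pos 0
Distinct cells visited: 2 (path length 2)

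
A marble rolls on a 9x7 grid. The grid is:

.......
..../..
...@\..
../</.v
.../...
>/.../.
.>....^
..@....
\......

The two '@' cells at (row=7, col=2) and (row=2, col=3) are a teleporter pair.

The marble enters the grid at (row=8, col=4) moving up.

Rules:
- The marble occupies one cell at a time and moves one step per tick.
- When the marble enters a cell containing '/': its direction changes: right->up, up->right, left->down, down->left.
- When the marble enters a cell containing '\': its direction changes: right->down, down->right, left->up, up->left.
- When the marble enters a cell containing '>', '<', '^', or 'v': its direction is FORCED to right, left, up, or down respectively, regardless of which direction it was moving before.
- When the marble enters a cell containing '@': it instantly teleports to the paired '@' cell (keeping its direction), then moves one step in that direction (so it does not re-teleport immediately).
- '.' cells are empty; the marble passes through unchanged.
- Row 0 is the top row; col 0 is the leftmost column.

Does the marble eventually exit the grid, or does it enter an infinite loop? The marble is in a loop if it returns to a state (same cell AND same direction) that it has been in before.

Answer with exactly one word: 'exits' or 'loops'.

Answer: loops

Derivation:
Step 1: enter (8,4), '.' pass, move up to (7,4)
Step 2: enter (7,4), '.' pass, move up to (6,4)
Step 3: enter (6,4), '.' pass, move up to (5,4)
Step 4: enter (5,4), '.' pass, move up to (4,4)
Step 5: enter (4,4), '.' pass, move up to (3,4)
Step 6: enter (3,4), '/' deflects up->right, move right to (3,5)
Step 7: enter (3,5), '.' pass, move right to (3,6)
Step 8: enter (3,6), 'v' forces right->down, move down to (4,6)
Step 9: enter (4,6), '.' pass, move down to (5,6)
Step 10: enter (5,6), '.' pass, move down to (6,6)
Step 11: enter (6,6), '^' forces down->up, move up to (5,6)
Step 12: enter (5,6), '.' pass, move up to (4,6)
Step 13: enter (4,6), '.' pass, move up to (3,6)
Step 14: enter (3,6), 'v' forces up->down, move down to (4,6)
Step 15: at (4,6) dir=down — LOOP DETECTED (seen before)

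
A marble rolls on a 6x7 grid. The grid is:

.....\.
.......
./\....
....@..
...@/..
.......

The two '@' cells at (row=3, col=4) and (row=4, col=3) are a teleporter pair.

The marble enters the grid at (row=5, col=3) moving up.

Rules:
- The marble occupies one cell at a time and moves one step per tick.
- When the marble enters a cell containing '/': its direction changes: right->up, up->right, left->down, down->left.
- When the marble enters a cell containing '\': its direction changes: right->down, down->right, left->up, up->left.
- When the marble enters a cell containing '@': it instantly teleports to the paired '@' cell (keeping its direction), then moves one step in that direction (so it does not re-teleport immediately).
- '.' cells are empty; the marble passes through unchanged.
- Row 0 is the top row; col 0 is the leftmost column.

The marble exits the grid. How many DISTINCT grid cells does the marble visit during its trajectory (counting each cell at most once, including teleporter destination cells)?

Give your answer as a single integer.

Step 1: enter (5,3), '.' pass, move up to (4,3)
Step 2: enter (4,3), '@' teleport (4,3)->(3,4), also enter (3,4), move up to (2,4)
Step 3: enter (2,4), '.' pass, move up to (1,4)
Step 4: enter (1,4), '.' pass, move up to (0,4)
Step 5: enter (0,4), '.' pass, move up to (-1,4)
Step 6: at (-1,4) — EXIT via top edge, pos 4
Distinct cells visited: 6 (path length 6)

Answer: 6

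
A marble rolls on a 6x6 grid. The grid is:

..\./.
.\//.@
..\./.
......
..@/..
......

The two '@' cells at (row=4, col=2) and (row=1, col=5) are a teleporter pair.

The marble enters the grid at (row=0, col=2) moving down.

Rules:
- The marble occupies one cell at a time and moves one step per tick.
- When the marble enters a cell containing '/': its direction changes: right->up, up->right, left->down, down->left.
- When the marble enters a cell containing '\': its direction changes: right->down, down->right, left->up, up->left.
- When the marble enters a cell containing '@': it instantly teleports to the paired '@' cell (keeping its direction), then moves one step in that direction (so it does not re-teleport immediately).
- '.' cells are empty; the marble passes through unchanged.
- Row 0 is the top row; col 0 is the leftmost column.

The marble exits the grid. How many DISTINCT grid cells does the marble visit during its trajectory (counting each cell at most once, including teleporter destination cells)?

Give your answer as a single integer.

Step 1: enter (0,2), '\' deflects down->right, move right to (0,3)
Step 2: enter (0,3), '.' pass, move right to (0,4)
Step 3: enter (0,4), '/' deflects right->up, move up to (-1,4)
Step 4: at (-1,4) — EXIT via top edge, pos 4
Distinct cells visited: 3 (path length 3)

Answer: 3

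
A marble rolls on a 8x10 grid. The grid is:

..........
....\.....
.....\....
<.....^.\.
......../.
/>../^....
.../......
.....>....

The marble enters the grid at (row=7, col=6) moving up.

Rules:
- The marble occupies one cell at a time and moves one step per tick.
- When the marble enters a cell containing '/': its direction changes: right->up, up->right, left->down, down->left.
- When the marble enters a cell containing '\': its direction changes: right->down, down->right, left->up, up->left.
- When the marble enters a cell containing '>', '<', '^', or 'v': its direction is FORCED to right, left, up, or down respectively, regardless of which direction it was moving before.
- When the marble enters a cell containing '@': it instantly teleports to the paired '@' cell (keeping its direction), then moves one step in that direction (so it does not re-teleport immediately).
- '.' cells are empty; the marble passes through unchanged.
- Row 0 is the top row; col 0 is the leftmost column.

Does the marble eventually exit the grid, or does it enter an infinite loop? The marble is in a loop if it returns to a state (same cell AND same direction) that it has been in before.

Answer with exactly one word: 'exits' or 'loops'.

Answer: exits

Derivation:
Step 1: enter (7,6), '.' pass, move up to (6,6)
Step 2: enter (6,6), '.' pass, move up to (5,6)
Step 3: enter (5,6), '.' pass, move up to (4,6)
Step 4: enter (4,6), '.' pass, move up to (3,6)
Step 5: enter (3,6), '^' forces up->up, move up to (2,6)
Step 6: enter (2,6), '.' pass, move up to (1,6)
Step 7: enter (1,6), '.' pass, move up to (0,6)
Step 8: enter (0,6), '.' pass, move up to (-1,6)
Step 9: at (-1,6) — EXIT via top edge, pos 6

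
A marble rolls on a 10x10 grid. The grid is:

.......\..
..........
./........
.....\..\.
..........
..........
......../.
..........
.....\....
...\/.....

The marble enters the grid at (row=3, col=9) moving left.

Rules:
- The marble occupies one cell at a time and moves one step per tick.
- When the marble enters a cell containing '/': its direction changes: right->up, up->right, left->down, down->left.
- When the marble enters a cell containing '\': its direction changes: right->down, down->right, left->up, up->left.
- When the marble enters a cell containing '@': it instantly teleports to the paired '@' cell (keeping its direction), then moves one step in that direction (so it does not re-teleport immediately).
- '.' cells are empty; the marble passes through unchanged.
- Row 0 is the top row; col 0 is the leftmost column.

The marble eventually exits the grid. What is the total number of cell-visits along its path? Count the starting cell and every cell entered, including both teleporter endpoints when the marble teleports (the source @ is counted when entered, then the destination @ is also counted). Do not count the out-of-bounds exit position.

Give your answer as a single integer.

Answer: 5

Derivation:
Step 1: enter (3,9), '.' pass, move left to (3,8)
Step 2: enter (3,8), '\' deflects left->up, move up to (2,8)
Step 3: enter (2,8), '.' pass, move up to (1,8)
Step 4: enter (1,8), '.' pass, move up to (0,8)
Step 5: enter (0,8), '.' pass, move up to (-1,8)
Step 6: at (-1,8) — EXIT via top edge, pos 8
Path length (cell visits): 5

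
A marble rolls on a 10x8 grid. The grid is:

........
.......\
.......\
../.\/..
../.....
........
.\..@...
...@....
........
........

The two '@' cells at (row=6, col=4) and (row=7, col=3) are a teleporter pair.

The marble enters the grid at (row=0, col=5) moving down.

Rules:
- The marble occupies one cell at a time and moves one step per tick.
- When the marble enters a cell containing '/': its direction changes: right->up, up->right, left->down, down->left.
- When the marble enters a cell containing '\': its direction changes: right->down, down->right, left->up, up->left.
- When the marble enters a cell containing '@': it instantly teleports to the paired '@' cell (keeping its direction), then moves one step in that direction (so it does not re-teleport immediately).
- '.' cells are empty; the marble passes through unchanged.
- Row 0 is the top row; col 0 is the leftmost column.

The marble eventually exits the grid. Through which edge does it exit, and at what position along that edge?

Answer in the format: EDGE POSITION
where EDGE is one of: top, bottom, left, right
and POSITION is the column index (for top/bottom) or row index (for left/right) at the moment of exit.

Answer: top 4

Derivation:
Step 1: enter (0,5), '.' pass, move down to (1,5)
Step 2: enter (1,5), '.' pass, move down to (2,5)
Step 3: enter (2,5), '.' pass, move down to (3,5)
Step 4: enter (3,5), '/' deflects down->left, move left to (3,4)
Step 5: enter (3,4), '\' deflects left->up, move up to (2,4)
Step 6: enter (2,4), '.' pass, move up to (1,4)
Step 7: enter (1,4), '.' pass, move up to (0,4)
Step 8: enter (0,4), '.' pass, move up to (-1,4)
Step 9: at (-1,4) — EXIT via top edge, pos 4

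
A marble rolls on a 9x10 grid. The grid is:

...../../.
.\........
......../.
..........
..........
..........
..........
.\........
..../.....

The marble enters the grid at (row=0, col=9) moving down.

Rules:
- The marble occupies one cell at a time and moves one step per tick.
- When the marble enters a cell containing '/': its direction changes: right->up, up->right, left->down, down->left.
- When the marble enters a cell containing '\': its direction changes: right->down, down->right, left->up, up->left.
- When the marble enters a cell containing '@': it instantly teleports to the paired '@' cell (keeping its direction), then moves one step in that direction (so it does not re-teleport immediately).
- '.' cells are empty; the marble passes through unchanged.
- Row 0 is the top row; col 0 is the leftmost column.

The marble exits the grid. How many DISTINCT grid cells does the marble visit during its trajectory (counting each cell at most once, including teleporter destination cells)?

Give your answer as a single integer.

Answer: 9

Derivation:
Step 1: enter (0,9), '.' pass, move down to (1,9)
Step 2: enter (1,9), '.' pass, move down to (2,9)
Step 3: enter (2,9), '.' pass, move down to (3,9)
Step 4: enter (3,9), '.' pass, move down to (4,9)
Step 5: enter (4,9), '.' pass, move down to (5,9)
Step 6: enter (5,9), '.' pass, move down to (6,9)
Step 7: enter (6,9), '.' pass, move down to (7,9)
Step 8: enter (7,9), '.' pass, move down to (8,9)
Step 9: enter (8,9), '.' pass, move down to (9,9)
Step 10: at (9,9) — EXIT via bottom edge, pos 9
Distinct cells visited: 9 (path length 9)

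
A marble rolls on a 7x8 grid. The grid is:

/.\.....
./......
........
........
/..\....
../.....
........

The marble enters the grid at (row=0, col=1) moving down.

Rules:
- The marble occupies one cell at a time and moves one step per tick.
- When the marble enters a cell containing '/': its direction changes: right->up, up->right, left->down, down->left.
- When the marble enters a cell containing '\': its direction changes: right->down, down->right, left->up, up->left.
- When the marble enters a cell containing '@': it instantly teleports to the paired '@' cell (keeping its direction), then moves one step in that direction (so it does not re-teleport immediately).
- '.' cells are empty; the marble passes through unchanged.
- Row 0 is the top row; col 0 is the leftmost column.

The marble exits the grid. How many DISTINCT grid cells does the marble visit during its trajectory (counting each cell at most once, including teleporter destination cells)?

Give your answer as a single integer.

Answer: 3

Derivation:
Step 1: enter (0,1), '.' pass, move down to (1,1)
Step 2: enter (1,1), '/' deflects down->left, move left to (1,0)
Step 3: enter (1,0), '.' pass, move left to (1,-1)
Step 4: at (1,-1) — EXIT via left edge, pos 1
Distinct cells visited: 3 (path length 3)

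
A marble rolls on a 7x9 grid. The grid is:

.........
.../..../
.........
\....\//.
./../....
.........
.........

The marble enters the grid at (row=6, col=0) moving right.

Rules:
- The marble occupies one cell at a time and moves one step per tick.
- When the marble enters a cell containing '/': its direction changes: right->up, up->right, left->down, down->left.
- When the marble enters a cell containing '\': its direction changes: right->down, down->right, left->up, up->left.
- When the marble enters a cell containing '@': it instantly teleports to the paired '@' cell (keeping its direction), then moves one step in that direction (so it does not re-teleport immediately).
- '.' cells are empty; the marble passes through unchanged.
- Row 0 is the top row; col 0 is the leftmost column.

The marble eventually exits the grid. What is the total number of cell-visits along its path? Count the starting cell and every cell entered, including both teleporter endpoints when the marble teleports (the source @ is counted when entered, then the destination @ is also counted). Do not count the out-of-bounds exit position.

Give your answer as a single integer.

Answer: 9

Derivation:
Step 1: enter (6,0), '.' pass, move right to (6,1)
Step 2: enter (6,1), '.' pass, move right to (6,2)
Step 3: enter (6,2), '.' pass, move right to (6,3)
Step 4: enter (6,3), '.' pass, move right to (6,4)
Step 5: enter (6,4), '.' pass, move right to (6,5)
Step 6: enter (6,5), '.' pass, move right to (6,6)
Step 7: enter (6,6), '.' pass, move right to (6,7)
Step 8: enter (6,7), '.' pass, move right to (6,8)
Step 9: enter (6,8), '.' pass, move right to (6,9)
Step 10: at (6,9) — EXIT via right edge, pos 6
Path length (cell visits): 9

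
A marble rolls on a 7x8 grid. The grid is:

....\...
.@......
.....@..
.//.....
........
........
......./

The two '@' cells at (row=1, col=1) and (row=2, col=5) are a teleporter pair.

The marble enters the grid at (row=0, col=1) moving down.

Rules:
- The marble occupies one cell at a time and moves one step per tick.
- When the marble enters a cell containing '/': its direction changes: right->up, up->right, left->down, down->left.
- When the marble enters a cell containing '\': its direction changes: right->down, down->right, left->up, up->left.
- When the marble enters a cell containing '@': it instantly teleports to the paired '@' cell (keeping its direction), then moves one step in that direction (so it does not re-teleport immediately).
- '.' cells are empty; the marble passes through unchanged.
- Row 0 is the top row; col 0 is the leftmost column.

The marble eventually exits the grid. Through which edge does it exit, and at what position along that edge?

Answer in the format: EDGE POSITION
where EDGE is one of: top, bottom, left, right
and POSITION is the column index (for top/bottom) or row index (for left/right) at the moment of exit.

Answer: bottom 5

Derivation:
Step 1: enter (0,1), '.' pass, move down to (1,1)
Step 2: enter (1,1), '@' teleport (1,1)->(2,5), also enter (2,5), move down to (3,5)
Step 3: enter (3,5), '.' pass, move down to (4,5)
Step 4: enter (4,5), '.' pass, move down to (5,5)
Step 5: enter (5,5), '.' pass, move down to (6,5)
Step 6: enter (6,5), '.' pass, move down to (7,5)
Step 7: at (7,5) — EXIT via bottom edge, pos 5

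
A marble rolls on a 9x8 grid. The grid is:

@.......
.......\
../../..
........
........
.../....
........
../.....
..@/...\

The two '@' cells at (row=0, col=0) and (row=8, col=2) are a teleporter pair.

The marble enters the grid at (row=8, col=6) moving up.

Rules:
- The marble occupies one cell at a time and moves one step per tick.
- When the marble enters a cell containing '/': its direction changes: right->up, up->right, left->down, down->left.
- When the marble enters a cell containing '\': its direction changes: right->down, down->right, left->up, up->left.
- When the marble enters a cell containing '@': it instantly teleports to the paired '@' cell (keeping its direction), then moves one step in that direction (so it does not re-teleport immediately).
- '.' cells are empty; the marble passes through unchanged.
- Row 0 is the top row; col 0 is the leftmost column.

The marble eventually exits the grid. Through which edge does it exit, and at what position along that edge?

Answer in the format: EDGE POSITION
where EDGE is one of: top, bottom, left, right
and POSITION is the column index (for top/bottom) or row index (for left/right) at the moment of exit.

Answer: top 6

Derivation:
Step 1: enter (8,6), '.' pass, move up to (7,6)
Step 2: enter (7,6), '.' pass, move up to (6,6)
Step 3: enter (6,6), '.' pass, move up to (5,6)
Step 4: enter (5,6), '.' pass, move up to (4,6)
Step 5: enter (4,6), '.' pass, move up to (3,6)
Step 6: enter (3,6), '.' pass, move up to (2,6)
Step 7: enter (2,6), '.' pass, move up to (1,6)
Step 8: enter (1,6), '.' pass, move up to (0,6)
Step 9: enter (0,6), '.' pass, move up to (-1,6)
Step 10: at (-1,6) — EXIT via top edge, pos 6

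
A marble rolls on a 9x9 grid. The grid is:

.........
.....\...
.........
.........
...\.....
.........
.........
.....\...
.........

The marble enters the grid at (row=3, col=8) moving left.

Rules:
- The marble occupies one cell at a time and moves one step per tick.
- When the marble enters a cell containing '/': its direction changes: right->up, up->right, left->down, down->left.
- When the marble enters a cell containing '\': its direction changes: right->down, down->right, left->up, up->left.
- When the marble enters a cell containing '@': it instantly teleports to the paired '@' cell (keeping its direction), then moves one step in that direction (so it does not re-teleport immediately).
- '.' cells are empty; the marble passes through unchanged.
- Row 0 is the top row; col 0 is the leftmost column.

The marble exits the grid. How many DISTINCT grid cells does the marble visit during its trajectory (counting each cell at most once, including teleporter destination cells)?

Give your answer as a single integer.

Step 1: enter (3,8), '.' pass, move left to (3,7)
Step 2: enter (3,7), '.' pass, move left to (3,6)
Step 3: enter (3,6), '.' pass, move left to (3,5)
Step 4: enter (3,5), '.' pass, move left to (3,4)
Step 5: enter (3,4), '.' pass, move left to (3,3)
Step 6: enter (3,3), '.' pass, move left to (3,2)
Step 7: enter (3,2), '.' pass, move left to (3,1)
Step 8: enter (3,1), '.' pass, move left to (3,0)
Step 9: enter (3,0), '.' pass, move left to (3,-1)
Step 10: at (3,-1) — EXIT via left edge, pos 3
Distinct cells visited: 9 (path length 9)

Answer: 9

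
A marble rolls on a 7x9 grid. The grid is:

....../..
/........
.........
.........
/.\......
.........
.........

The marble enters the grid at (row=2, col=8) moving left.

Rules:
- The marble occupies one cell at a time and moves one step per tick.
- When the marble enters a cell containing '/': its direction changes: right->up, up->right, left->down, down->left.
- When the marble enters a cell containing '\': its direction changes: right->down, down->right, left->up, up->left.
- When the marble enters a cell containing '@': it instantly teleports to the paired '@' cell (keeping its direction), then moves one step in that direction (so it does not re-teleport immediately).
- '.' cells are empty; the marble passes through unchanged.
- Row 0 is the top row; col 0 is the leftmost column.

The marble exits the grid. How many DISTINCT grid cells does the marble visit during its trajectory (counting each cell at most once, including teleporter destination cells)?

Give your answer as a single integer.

Step 1: enter (2,8), '.' pass, move left to (2,7)
Step 2: enter (2,7), '.' pass, move left to (2,6)
Step 3: enter (2,6), '.' pass, move left to (2,5)
Step 4: enter (2,5), '.' pass, move left to (2,4)
Step 5: enter (2,4), '.' pass, move left to (2,3)
Step 6: enter (2,3), '.' pass, move left to (2,2)
Step 7: enter (2,2), '.' pass, move left to (2,1)
Step 8: enter (2,1), '.' pass, move left to (2,0)
Step 9: enter (2,0), '.' pass, move left to (2,-1)
Step 10: at (2,-1) — EXIT via left edge, pos 2
Distinct cells visited: 9 (path length 9)

Answer: 9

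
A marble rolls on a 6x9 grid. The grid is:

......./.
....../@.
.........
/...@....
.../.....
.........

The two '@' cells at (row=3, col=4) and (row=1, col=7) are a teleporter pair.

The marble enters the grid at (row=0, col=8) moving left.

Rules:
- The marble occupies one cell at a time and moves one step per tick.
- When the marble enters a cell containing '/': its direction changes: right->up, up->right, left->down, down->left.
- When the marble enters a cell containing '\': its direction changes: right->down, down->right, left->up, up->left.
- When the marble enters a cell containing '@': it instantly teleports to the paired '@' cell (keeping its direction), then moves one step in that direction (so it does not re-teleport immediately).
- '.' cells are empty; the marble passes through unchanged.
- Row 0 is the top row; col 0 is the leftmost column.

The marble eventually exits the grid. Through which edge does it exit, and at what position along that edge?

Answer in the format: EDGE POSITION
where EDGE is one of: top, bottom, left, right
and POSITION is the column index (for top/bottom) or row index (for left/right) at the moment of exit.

Answer: bottom 4

Derivation:
Step 1: enter (0,8), '.' pass, move left to (0,7)
Step 2: enter (0,7), '/' deflects left->down, move down to (1,7)
Step 3: enter (1,7), '@' teleport (1,7)->(3,4), also enter (3,4), move down to (4,4)
Step 4: enter (4,4), '.' pass, move down to (5,4)
Step 5: enter (5,4), '.' pass, move down to (6,4)
Step 6: at (6,4) — EXIT via bottom edge, pos 4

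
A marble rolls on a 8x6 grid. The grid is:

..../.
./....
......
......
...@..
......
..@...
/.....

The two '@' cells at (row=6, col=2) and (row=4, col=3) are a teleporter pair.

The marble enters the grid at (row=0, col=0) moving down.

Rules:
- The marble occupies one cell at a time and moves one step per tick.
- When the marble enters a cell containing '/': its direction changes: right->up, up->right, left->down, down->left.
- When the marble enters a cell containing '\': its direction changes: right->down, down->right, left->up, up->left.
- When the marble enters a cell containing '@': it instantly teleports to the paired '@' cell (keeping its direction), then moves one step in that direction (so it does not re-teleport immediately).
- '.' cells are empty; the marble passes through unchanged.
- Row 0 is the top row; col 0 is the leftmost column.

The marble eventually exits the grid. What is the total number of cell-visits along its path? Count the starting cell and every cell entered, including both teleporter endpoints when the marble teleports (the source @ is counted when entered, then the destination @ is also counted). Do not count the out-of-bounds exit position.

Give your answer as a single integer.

Answer: 8

Derivation:
Step 1: enter (0,0), '.' pass, move down to (1,0)
Step 2: enter (1,0), '.' pass, move down to (2,0)
Step 3: enter (2,0), '.' pass, move down to (3,0)
Step 4: enter (3,0), '.' pass, move down to (4,0)
Step 5: enter (4,0), '.' pass, move down to (5,0)
Step 6: enter (5,0), '.' pass, move down to (6,0)
Step 7: enter (6,0), '.' pass, move down to (7,0)
Step 8: enter (7,0), '/' deflects down->left, move left to (7,-1)
Step 9: at (7,-1) — EXIT via left edge, pos 7
Path length (cell visits): 8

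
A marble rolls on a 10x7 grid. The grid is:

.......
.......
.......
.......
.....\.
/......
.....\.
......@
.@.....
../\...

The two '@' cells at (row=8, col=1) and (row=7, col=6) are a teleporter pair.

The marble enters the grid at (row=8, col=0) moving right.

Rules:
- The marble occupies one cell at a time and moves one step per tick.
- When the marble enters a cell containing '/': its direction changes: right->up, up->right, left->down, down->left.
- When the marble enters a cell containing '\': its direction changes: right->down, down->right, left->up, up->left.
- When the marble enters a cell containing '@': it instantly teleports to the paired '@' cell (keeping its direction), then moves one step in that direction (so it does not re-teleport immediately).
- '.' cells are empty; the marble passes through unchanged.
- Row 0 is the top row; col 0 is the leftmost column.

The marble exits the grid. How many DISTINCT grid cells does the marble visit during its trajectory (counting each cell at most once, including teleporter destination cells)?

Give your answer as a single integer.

Step 1: enter (8,0), '.' pass, move right to (8,1)
Step 2: enter (8,1), '@' teleport (8,1)->(7,6), also enter (7,6), move right to (7,7)
Step 3: at (7,7) — EXIT via right edge, pos 7
Distinct cells visited: 3 (path length 3)

Answer: 3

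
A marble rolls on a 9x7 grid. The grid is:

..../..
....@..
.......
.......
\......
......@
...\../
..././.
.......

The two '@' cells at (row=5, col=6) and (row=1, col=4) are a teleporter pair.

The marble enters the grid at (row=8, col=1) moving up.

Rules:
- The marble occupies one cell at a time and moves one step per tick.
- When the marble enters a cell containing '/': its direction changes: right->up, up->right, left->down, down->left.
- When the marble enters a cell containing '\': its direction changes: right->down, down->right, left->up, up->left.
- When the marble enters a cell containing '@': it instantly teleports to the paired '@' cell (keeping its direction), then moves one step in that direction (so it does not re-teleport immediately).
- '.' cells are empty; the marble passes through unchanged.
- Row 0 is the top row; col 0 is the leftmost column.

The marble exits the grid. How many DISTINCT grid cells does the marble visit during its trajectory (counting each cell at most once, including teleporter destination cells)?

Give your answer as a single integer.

Step 1: enter (8,1), '.' pass, move up to (7,1)
Step 2: enter (7,1), '.' pass, move up to (6,1)
Step 3: enter (6,1), '.' pass, move up to (5,1)
Step 4: enter (5,1), '.' pass, move up to (4,1)
Step 5: enter (4,1), '.' pass, move up to (3,1)
Step 6: enter (3,1), '.' pass, move up to (2,1)
Step 7: enter (2,1), '.' pass, move up to (1,1)
Step 8: enter (1,1), '.' pass, move up to (0,1)
Step 9: enter (0,1), '.' pass, move up to (-1,1)
Step 10: at (-1,1) — EXIT via top edge, pos 1
Distinct cells visited: 9 (path length 9)

Answer: 9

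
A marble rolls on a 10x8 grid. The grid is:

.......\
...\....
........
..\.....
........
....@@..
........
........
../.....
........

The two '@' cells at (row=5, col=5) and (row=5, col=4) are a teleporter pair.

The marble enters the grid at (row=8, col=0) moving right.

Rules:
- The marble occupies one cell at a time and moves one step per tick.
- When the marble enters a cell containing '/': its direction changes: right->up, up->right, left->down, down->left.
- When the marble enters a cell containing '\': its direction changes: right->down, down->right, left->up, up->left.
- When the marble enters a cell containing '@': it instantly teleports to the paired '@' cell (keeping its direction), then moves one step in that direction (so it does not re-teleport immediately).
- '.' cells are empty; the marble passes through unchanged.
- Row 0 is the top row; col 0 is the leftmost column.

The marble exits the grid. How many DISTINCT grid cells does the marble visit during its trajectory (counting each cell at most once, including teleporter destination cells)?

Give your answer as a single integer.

Step 1: enter (8,0), '.' pass, move right to (8,1)
Step 2: enter (8,1), '.' pass, move right to (8,2)
Step 3: enter (8,2), '/' deflects right->up, move up to (7,2)
Step 4: enter (7,2), '.' pass, move up to (6,2)
Step 5: enter (6,2), '.' pass, move up to (5,2)
Step 6: enter (5,2), '.' pass, move up to (4,2)
Step 7: enter (4,2), '.' pass, move up to (3,2)
Step 8: enter (3,2), '\' deflects up->left, move left to (3,1)
Step 9: enter (3,1), '.' pass, move left to (3,0)
Step 10: enter (3,0), '.' pass, move left to (3,-1)
Step 11: at (3,-1) — EXIT via left edge, pos 3
Distinct cells visited: 10 (path length 10)

Answer: 10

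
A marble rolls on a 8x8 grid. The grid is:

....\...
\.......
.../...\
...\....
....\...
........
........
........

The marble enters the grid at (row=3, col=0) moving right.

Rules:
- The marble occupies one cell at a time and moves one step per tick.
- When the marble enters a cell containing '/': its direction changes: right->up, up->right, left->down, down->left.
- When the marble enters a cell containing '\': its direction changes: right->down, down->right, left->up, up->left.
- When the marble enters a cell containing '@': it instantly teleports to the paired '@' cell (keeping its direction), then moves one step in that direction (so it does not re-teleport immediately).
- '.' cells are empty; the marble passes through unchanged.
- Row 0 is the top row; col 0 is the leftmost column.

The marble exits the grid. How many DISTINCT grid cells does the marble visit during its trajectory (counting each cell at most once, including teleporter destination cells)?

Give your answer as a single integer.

Step 1: enter (3,0), '.' pass, move right to (3,1)
Step 2: enter (3,1), '.' pass, move right to (3,2)
Step 3: enter (3,2), '.' pass, move right to (3,3)
Step 4: enter (3,3), '\' deflects right->down, move down to (4,3)
Step 5: enter (4,3), '.' pass, move down to (5,3)
Step 6: enter (5,3), '.' pass, move down to (6,3)
Step 7: enter (6,3), '.' pass, move down to (7,3)
Step 8: enter (7,3), '.' pass, move down to (8,3)
Step 9: at (8,3) — EXIT via bottom edge, pos 3
Distinct cells visited: 8 (path length 8)

Answer: 8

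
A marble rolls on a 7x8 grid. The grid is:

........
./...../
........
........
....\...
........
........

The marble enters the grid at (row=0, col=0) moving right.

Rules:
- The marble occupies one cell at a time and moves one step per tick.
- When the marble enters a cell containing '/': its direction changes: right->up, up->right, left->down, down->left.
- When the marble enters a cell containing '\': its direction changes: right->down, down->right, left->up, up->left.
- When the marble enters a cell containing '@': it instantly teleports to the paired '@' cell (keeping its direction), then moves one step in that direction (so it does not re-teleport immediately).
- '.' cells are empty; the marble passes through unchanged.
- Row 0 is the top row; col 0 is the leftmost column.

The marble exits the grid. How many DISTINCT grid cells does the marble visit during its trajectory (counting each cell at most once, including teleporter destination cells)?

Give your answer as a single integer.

Step 1: enter (0,0), '.' pass, move right to (0,1)
Step 2: enter (0,1), '.' pass, move right to (0,2)
Step 3: enter (0,2), '.' pass, move right to (0,3)
Step 4: enter (0,3), '.' pass, move right to (0,4)
Step 5: enter (0,4), '.' pass, move right to (0,5)
Step 6: enter (0,5), '.' pass, move right to (0,6)
Step 7: enter (0,6), '.' pass, move right to (0,7)
Step 8: enter (0,7), '.' pass, move right to (0,8)
Step 9: at (0,8) — EXIT via right edge, pos 0
Distinct cells visited: 8 (path length 8)

Answer: 8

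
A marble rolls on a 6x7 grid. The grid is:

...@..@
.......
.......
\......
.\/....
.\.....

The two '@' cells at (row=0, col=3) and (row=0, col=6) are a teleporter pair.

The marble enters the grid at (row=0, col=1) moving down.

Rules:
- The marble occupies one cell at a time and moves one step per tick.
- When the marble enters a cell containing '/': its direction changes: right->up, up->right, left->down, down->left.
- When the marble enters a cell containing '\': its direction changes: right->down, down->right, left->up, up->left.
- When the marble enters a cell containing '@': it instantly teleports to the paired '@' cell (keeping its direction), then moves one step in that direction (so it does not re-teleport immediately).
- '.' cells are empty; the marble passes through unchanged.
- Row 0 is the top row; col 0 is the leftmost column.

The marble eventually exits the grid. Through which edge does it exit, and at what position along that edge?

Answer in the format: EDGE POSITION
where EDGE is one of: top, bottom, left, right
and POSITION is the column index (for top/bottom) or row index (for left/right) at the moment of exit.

Step 1: enter (0,1), '.' pass, move down to (1,1)
Step 2: enter (1,1), '.' pass, move down to (2,1)
Step 3: enter (2,1), '.' pass, move down to (3,1)
Step 4: enter (3,1), '.' pass, move down to (4,1)
Step 5: enter (4,1), '\' deflects down->right, move right to (4,2)
Step 6: enter (4,2), '/' deflects right->up, move up to (3,2)
Step 7: enter (3,2), '.' pass, move up to (2,2)
Step 8: enter (2,2), '.' pass, move up to (1,2)
Step 9: enter (1,2), '.' pass, move up to (0,2)
Step 10: enter (0,2), '.' pass, move up to (-1,2)
Step 11: at (-1,2) — EXIT via top edge, pos 2

Answer: top 2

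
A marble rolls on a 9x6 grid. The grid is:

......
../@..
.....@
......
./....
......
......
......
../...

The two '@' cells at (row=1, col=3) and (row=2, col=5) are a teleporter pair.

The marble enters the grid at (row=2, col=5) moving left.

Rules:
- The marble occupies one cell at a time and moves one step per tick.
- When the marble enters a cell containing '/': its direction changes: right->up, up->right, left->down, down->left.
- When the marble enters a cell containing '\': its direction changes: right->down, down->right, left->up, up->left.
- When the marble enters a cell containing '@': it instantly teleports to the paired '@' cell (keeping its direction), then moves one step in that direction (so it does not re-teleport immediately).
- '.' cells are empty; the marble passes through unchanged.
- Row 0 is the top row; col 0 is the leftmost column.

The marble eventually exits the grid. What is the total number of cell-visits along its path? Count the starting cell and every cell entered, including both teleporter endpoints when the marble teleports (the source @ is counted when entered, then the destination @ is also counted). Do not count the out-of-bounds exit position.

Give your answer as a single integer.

Answer: 12

Derivation:
Step 1: enter (2,5), '@' teleport (2,5)->(1,3), also enter (1,3), move left to (1,2)
Step 2: enter (1,2), '/' deflects left->down, move down to (2,2)
Step 3: enter (2,2), '.' pass, move down to (3,2)
Step 4: enter (3,2), '.' pass, move down to (4,2)
Step 5: enter (4,2), '.' pass, move down to (5,2)
Step 6: enter (5,2), '.' pass, move down to (6,2)
Step 7: enter (6,2), '.' pass, move down to (7,2)
Step 8: enter (7,2), '.' pass, move down to (8,2)
Step 9: enter (8,2), '/' deflects down->left, move left to (8,1)
Step 10: enter (8,1), '.' pass, move left to (8,0)
Step 11: enter (8,0), '.' pass, move left to (8,-1)
Step 12: at (8,-1) — EXIT via left edge, pos 8
Path length (cell visits): 12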